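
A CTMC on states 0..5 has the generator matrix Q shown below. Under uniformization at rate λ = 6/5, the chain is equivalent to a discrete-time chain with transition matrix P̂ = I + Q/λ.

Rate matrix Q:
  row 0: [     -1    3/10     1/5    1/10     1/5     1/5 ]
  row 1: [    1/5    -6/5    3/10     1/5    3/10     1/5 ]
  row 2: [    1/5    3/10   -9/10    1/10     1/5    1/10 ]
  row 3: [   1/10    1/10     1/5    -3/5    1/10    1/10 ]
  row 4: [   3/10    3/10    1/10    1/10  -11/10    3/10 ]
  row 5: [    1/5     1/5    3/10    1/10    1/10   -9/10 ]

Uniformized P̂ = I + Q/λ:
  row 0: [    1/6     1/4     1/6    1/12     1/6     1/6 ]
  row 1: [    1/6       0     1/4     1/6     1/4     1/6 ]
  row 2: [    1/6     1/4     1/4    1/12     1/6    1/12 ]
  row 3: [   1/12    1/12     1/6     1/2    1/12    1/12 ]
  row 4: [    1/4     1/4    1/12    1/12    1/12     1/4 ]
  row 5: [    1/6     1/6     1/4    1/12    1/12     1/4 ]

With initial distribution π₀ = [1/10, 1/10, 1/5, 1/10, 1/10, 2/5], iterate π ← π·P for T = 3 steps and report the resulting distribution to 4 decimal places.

π = [0.1659, 0.1686, 0.1993, 0.1613, 0.1423, 0.1625]

t=0: π = [0.1000, 0.1000, 0.2000, 0.1000, 0.1000, 0.4000]
t=1: π = [0.1667, 0.1750, 0.2167, 0.1333, 0.1250, 0.1833]
t=2: π = [0.1660, 0.1688, 0.2042, 0.1535, 0.1444, 0.1632]
t=3: π = [0.1659, 0.1686, 0.1993, 0.1613, 0.1423, 0.1625]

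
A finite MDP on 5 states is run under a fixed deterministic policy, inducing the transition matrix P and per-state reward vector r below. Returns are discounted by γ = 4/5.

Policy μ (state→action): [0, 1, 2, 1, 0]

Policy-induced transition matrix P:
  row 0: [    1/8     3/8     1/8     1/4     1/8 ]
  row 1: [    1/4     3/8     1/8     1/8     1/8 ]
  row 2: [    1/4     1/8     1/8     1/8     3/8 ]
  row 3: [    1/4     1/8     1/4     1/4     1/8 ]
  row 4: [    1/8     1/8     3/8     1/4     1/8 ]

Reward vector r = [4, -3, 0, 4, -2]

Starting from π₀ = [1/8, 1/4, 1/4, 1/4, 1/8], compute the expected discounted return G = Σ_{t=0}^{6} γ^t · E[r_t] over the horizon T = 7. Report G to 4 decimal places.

t=0: π = [0.1250, 0.2500, 0.2500, 0.2500, 0.1250], E[r] = 0.5000, γ^t·E[r] = 0.500000, running G = 0.500000
t=1: π = [0.2188, 0.2188, 0.1875, 0.1875, 0.1875], E[r] = 0.5938, γ^t·E[r] = 0.475000, running G = 0.975000
t=2: π = [0.1992, 0.2344, 0.1953, 0.1992, 0.1719], E[r] = 0.5469, γ^t·E[r] = 0.350000, running G = 1.325000
t=3: π = [0.2036, 0.2334, 0.1929, 0.1963, 0.1738], E[r] = 0.5518, γ^t·E[r] = 0.282500, running G = 1.607500
t=4: π = [0.2028, 0.2343, 0.1930, 0.1967, 0.1732], E[r] = 0.5490, γ^t·E[r] = 0.224850, running G = 1.832350
t=5: π = [0.2030, 0.2343, 0.1929, 0.1966, 0.1732], E[r] = 0.5491, γ^t·E[r] = 0.179915, running G = 2.012265
t=6: π = [0.2030, 0.2343, 0.1929, 0.1966, 0.1732], E[r] = 0.5489, γ^t·E[r] = 0.143892, running G = 2.156157

G = 2.1562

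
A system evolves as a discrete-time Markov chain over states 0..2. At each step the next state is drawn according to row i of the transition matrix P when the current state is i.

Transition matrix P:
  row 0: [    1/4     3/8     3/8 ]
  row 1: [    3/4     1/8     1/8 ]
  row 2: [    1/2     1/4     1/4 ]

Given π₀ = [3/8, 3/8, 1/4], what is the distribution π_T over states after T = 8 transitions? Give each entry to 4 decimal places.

π = [0.4545, 0.2728, 0.2728]

t=0: π = [0.3750, 0.3750, 0.2500]
t=1: π = [0.5000, 0.2500, 0.2500]
t=2: π = [0.4375, 0.2813, 0.2813]
t=3: π = [0.4609, 0.2695, 0.2695]
t=4: π = [0.4521, 0.2739, 0.2739]
t=5: π = [0.4554, 0.2723, 0.2723]
t=6: π = [0.4542, 0.2729, 0.2729]
t=7: π = [0.4547, 0.2727, 0.2727]
t=8: π = [0.4545, 0.2728, 0.2728]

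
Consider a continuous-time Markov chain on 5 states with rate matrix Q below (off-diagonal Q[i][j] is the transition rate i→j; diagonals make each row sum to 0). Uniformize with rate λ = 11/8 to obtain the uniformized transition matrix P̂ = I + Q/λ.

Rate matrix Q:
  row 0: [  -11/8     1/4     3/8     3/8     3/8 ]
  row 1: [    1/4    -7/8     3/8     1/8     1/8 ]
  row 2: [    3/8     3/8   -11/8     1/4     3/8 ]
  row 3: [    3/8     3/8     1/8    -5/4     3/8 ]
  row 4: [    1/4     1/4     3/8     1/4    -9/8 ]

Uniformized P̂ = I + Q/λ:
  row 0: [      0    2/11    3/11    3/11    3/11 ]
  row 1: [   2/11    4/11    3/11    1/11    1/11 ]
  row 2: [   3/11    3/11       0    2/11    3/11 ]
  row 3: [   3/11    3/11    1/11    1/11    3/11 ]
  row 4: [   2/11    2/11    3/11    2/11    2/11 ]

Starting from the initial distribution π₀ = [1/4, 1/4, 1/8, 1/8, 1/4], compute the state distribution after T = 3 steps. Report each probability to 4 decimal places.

t=0: π = [0.2500, 0.2500, 0.1250, 0.1250, 0.2500]
t=1: π = [0.1591, 0.2500, 0.2159, 0.1705, 0.2045]
t=2: π = [0.1880, 0.2624, 0.1829, 0.1581, 0.2087]
t=3: π = [0.1786, 0.2605, 0.1941, 0.1607, 0.2060]

π = [0.1786, 0.2605, 0.1941, 0.1607, 0.2060]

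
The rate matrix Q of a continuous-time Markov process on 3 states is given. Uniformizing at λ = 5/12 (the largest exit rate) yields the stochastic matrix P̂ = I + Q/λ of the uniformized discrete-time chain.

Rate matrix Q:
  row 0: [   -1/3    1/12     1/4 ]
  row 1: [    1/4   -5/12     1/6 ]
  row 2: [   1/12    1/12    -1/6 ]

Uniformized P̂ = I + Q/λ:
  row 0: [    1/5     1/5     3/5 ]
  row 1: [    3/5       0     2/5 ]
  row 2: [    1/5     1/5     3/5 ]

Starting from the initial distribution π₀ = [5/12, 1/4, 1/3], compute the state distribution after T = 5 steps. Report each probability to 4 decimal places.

π = [0.2667, 0.1666, 0.5666]

t=0: π = [0.4167, 0.2500, 0.3333]
t=1: π = [0.3000, 0.1500, 0.5500]
t=2: π = [0.2600, 0.1700, 0.5700]
t=3: π = [0.2680, 0.1660, 0.5660]
t=4: π = [0.2664, 0.1668, 0.5668]
t=5: π = [0.2667, 0.1666, 0.5666]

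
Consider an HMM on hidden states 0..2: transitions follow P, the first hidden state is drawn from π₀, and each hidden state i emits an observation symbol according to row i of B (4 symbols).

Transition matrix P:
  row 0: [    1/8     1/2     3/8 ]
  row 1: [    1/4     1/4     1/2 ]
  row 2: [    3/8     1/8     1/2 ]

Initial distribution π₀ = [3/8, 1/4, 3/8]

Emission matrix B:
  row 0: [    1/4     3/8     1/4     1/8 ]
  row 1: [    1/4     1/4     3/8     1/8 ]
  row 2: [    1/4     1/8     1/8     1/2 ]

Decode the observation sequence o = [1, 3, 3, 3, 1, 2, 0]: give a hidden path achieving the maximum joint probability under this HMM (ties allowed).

t=0: δ = [1.406e-01, 6.250e-02, 4.688e-02]  (obs o_0=1)
t=1: δ = [2.197e-03, 8.789e-03, 2.637e-02]  ψ = [0, 0, 0]  (obs o_1=3)
t=2: δ = [1.236e-03, 4.120e-04, 6.592e-03]  ψ = [2, 2, 2]  (obs o_2=3)
t=3: δ = [3.090e-04, 1.030e-04, 1.648e-03]  ψ = [2, 2, 2]  (obs o_3=3)
t=4: δ = [2.317e-04, 5.150e-05, 1.030e-04]  ψ = [2, 2, 2]  (obs o_4=1)
t=5: δ = [9.656e-06, 4.345e-05, 1.086e-05]  ψ = [2, 0, 0]  (obs o_5=2)
t=6: δ = [2.716e-06, 2.716e-06, 5.431e-06]  ψ = [1, 1, 1]  (obs o_6=0)
backtrack: best end state = 2; path = [0, 2, 2, 2, 0, 1, 2]

path = [0, 2, 2, 2, 0, 1, 2]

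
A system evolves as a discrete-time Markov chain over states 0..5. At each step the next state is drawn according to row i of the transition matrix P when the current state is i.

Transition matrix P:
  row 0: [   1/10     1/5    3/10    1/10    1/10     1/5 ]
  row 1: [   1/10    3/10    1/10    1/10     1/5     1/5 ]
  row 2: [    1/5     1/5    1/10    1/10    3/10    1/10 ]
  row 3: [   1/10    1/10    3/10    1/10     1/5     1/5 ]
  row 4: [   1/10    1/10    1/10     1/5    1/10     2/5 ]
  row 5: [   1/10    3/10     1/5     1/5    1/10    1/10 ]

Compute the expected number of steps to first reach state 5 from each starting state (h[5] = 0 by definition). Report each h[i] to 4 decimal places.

First-step conditioning: h[5] = 0; for i ≠ 5, h[i] = 1 + Σ_k P[i][k]·h[k].
  h[0] = 1 + 1/10·h[0] + 1/5·h[1] + 3/10·h[2] + 1/10·h[3] + 1/10·h[4]
  h[1] = 1 + 1/10·h[0] + 3/10·h[1] + 1/10·h[2] + 1/10·h[3] + 1/5·h[4]
  h[2] = 1 + 1/5·h[0] + 1/5·h[1] + 1/10·h[2] + 1/10·h[3] + 3/10·h[4]
  h[3] = 1 + 1/10·h[0] + 1/10·h[1] + 3/10·h[2] + 1/10·h[3] + 1/5·h[4]
  h[4] = 1 + 1/10·h[0] + 1/10·h[1] + 1/10·h[2] + 1/5·h[3] + 1/10·h[4]
Solving the 5×5 linear system over states ≠ 5 gives exactly h = [55700/11961, 53810/11961, 6490/1329, 54730/11961, 44110/11961, 0] (h[5] = 0 is the target).

h = [4.6568, 4.4988, 4.8834, 4.5757, 3.6878, 0.0000]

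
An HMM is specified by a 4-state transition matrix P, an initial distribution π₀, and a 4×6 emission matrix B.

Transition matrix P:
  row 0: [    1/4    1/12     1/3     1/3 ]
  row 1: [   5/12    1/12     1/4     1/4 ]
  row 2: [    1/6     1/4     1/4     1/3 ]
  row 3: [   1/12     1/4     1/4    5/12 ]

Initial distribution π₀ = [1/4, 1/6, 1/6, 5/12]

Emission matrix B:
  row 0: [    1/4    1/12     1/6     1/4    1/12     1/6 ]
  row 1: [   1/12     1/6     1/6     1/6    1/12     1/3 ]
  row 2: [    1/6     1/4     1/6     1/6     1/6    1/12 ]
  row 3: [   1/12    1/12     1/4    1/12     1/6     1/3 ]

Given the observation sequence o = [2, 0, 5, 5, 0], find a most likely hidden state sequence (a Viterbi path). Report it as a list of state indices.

path = [3, 3, 3, 1, 0]

t=0: δ = [4.167e-02, 2.778e-02, 2.778e-02, 1.042e-01]  (obs o_0=2)
t=1: δ = [2.894e-03, 2.170e-03, 4.340e-03, 3.617e-03]  ψ = [1, 3, 3, 3]  (obs o_1=0)
t=2: δ = [1.507e-04, 3.617e-04, 9.042e-05, 5.023e-04]  ψ = [1, 2, 2, 3]  (obs o_2=5)
t=3: δ = [2.512e-05, 4.186e-05, 1.047e-05, 6.977e-05]  ψ = [1, 3, 3, 3]  (obs o_3=5)
t=4: δ = [4.361e-06, 1.454e-06, 2.907e-06, 2.423e-06]  ψ = [1, 3, 3, 3]  (obs o_4=0)
backtrack: best end state = 0; path = [3, 3, 3, 1, 0]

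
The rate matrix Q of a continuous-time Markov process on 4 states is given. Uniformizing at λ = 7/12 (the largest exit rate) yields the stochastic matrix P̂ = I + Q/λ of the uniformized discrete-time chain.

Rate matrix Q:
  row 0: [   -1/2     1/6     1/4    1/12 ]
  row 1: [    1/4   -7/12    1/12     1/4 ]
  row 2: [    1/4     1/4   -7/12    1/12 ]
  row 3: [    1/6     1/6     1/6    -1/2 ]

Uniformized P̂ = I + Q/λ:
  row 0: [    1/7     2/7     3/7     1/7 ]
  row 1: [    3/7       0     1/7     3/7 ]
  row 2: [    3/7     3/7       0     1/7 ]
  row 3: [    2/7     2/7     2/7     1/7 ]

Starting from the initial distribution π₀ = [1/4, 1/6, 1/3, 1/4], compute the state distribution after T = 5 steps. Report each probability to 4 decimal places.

t=0: π = [0.2500, 0.1667, 0.3333, 0.2500]
t=1: π = [0.3214, 0.2857, 0.2024, 0.1905]
t=2: π = [0.3095, 0.2330, 0.2330, 0.2245]
t=3: π = [0.3081, 0.2524, 0.2301, 0.2094]
t=4: π = [0.3106, 0.2465, 0.2279, 0.2150]
t=5: π = [0.3091, 0.2479, 0.2298, 0.2133]

π = [0.3091, 0.2479, 0.2298, 0.2133]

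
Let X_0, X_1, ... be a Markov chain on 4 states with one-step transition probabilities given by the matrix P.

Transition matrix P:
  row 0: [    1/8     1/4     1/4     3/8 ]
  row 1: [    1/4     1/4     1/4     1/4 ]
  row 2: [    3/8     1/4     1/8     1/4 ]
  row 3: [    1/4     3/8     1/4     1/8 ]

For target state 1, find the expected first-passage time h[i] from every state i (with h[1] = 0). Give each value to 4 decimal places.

First-step conditioning: h[1] = 0; for i ≠ 1, h[i] = 1 + Σ_k P[i][k]·h[k].
  h[0] = 1 + 1/8·h[0] + 1/4·h[2] + 3/8·h[3]
  h[2] = 1 + 3/8·h[0] + 1/8·h[2] + 1/4·h[3]
  h[3] = 1 + 1/4·h[0] + 1/4·h[2] + 1/8·h[3]
Solving the 3×3 linear system over states ≠ 1 gives exactly h = [144/41, 0, 728/205, 648/205] (h[1] = 0 is the target).

h = [3.5122, 0.0000, 3.5512, 3.1610]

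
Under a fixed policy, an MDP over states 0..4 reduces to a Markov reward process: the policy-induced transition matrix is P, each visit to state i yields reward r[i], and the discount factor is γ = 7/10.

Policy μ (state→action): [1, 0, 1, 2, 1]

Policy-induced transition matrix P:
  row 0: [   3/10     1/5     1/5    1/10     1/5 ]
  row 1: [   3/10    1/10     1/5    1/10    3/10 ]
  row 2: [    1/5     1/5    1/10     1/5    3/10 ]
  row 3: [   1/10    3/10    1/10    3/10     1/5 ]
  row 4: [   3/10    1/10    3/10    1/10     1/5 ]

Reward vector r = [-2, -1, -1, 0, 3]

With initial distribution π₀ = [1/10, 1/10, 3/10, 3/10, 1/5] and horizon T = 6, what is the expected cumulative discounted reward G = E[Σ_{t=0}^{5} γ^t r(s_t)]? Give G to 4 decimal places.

t=0: π = [0.1000, 0.1000, 0.3000, 0.3000, 0.2000], E[r] = 0.0000, γ^t·E[r] = 0.000000, running G = 0.000000
t=1: π = [0.2100, 0.2000, 0.1600, 0.1900, 0.2400], E[r] = -0.0600, γ^t·E[r] = -0.042000, running G = -0.042000
t=2: π = [0.2460, 0.1750, 0.1890, 0.1540, 0.2360], E[r] = -0.1480, γ^t·E[r] = -0.072520, running G = -0.114520
t=3: π = [0.2503, 0.1743, 0.1893, 0.1497, 0.2364], E[r] = -0.1550, γ^t·E[r] = -0.053165, running G = -0.167685
t=4: π = [0.2511, 0.1739, 0.1897, 0.1489, 0.2364], E[r] = -0.1568, γ^t·E[r] = -0.037652, running G = -0.205337
t=5: π = [0.2513, 0.1739, 0.1898, 0.1487, 0.2364], E[r] = -0.1570, γ^t·E[r] = -0.026395, running G = -0.231733

G = -0.2317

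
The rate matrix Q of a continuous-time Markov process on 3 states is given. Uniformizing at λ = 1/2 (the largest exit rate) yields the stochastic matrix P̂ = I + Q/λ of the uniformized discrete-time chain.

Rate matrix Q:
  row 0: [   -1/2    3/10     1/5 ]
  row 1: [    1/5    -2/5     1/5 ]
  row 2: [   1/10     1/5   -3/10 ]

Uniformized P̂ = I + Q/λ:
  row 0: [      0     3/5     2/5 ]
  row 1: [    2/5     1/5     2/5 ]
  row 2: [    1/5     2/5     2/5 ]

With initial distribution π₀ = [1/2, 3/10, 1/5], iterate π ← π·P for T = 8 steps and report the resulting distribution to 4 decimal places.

π = [0.2287, 0.3713, 0.4000]

t=0: π = [0.5000, 0.3000, 0.2000]
t=1: π = [0.1600, 0.4400, 0.4000]
t=2: π = [0.2560, 0.3440, 0.4000]
t=3: π = [0.2176, 0.3824, 0.4000]
t=4: π = [0.2330, 0.3670, 0.4000]
t=5: π = [0.2268, 0.3732, 0.4000]
t=6: π = [0.2293, 0.3707, 0.4000]
t=7: π = [0.2283, 0.3717, 0.4000]
t=8: π = [0.2287, 0.3713, 0.4000]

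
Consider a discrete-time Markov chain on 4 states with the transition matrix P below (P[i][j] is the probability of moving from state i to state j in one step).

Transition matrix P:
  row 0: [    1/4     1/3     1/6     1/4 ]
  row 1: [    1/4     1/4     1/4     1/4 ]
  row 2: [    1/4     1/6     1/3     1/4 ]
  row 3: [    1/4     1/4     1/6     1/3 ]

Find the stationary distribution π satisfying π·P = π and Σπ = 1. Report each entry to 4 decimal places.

π = [0.2500, 0.2521, 0.2252, 0.2727]

Balance equations π_j = Σ_i π_i·P[i][j]:
  π_0 = 1/4·π_0 + 1/4·π_1 + 1/4·π_2 + 1/4·π_3
  π_1 = 1/3·π_0 + 1/4·π_1 + 1/6·π_2 + 1/4·π_3
  π_2 = 1/6·π_0 + 1/4·π_1 + 1/3·π_2 + 1/6·π_3
  normalize: π_0 + π_1 + π_2 + π_3 = 1
Solving the linear system gives exactly π = [1/4, 61/242, 109/484, 3/11].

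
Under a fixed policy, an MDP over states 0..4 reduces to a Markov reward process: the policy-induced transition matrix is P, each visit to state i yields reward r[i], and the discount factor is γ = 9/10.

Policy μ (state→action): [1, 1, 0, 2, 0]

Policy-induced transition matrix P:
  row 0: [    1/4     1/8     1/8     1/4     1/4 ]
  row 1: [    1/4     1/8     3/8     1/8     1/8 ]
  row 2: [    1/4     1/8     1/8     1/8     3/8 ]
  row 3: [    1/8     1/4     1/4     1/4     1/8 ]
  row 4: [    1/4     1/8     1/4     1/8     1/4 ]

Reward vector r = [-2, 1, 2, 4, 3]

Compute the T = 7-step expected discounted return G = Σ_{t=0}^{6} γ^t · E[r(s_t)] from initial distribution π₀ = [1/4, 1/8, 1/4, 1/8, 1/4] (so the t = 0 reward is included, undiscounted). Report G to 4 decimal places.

G = 7.8072

t=0: π = [0.2500, 0.1250, 0.2500, 0.1250, 0.2500], E[r] = 1.3750, γ^t·E[r] = 1.375000, running G = 1.375000
t=1: π = [0.2344, 0.1406, 0.2031, 0.1719, 0.2500], E[r] = 1.5156, γ^t·E[r] = 1.364063, running G = 2.739063
t=2: π = [0.2285, 0.1465, 0.2129, 0.1758, 0.2363], E[r] = 1.5273, γ^t·E[r] = 1.237148, running G = 3.976211
t=3: π = [0.2280, 0.1470, 0.2131, 0.1755, 0.2363], E[r] = 1.5283, γ^t·E[r] = 1.114146, running G = 5.090356
t=4: π = [0.2281, 0.1469, 0.2132, 0.1754, 0.2363], E[r] = 1.5280, γ^t·E[r] = 1.002551, running G = 6.092907
t=5: π = [0.2281, 0.1469, 0.2132, 0.1754, 0.2364], E[r] = 1.5280, γ^t·E[r] = 0.902282, running G = 6.995189
t=6: π = [0.2281, 0.1469, 0.2132, 0.1754, 0.2364], E[r] = 1.5280, γ^t·E[r] = 0.812053, running G = 7.807242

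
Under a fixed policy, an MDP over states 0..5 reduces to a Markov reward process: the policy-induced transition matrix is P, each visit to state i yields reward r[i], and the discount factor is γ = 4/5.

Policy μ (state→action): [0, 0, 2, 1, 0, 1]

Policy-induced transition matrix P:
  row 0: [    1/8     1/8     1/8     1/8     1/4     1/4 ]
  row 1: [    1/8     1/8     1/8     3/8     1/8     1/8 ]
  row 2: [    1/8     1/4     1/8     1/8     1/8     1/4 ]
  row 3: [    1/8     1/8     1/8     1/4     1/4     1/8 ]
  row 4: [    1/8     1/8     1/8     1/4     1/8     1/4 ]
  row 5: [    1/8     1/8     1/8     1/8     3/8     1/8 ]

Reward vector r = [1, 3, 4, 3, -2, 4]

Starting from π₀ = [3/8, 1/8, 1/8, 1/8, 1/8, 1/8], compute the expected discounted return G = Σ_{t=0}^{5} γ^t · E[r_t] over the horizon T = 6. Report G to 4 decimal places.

G = 7.2224

t=0: π = [0.3750, 0.1250, 0.1250, 0.1250, 0.1250, 0.1250], E[r] = 1.8750, γ^t·E[r] = 1.875000, running G = 1.875000
t=1: π = [0.1250, 0.1406, 0.1250, 0.1875, 0.2188, 0.2031], E[r] = 1.9844, γ^t·E[r] = 1.587500, running G = 3.462500
t=2: π = [0.1250, 0.1406, 0.1250, 0.2109, 0.2148, 0.1836], E[r] = 1.9844, γ^t·E[r] = 1.270000, running G = 4.732500
t=3: π = [0.1250, 0.1406, 0.1250, 0.2134, 0.2129, 0.1831], E[r] = 1.9937, γ^t·E[r] = 1.020750, running G = 5.753250
t=4: π = [0.1250, 0.1406, 0.1250, 0.2134, 0.2131, 0.1829], E[r] = 1.9925, γ^t·E[r] = 0.816125, running G = 6.569375
t=5: π = [0.1250, 0.1406, 0.1250, 0.2135, 0.2130, 0.1829], E[r] = 1.9928, γ^t·E[r] = 0.652995, running G = 7.222370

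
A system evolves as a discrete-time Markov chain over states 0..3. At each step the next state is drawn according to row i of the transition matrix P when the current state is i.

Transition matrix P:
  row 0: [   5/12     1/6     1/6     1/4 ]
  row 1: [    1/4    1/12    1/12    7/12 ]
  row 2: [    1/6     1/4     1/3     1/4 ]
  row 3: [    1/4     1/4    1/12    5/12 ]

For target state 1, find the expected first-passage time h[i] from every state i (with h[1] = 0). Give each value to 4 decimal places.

h = [4.8583, 0.0000, 4.3725, 4.4211]

First-step conditioning: h[1] = 0; for i ≠ 1, h[i] = 1 + Σ_k P[i][k]·h[k].
  h[0] = 1 + 5/12·h[0] + 1/6·h[2] + 1/4·h[3]
  h[2] = 1 + 1/6·h[0] + 1/3·h[2] + 1/4·h[3]
  h[3] = 1 + 1/4·h[0] + 1/12·h[2] + 5/12·h[3]
Solving the 3×3 linear system over states ≠ 1 gives exactly h = [1200/247, 0, 1080/247, 84/19] (h[1] = 0 is the target).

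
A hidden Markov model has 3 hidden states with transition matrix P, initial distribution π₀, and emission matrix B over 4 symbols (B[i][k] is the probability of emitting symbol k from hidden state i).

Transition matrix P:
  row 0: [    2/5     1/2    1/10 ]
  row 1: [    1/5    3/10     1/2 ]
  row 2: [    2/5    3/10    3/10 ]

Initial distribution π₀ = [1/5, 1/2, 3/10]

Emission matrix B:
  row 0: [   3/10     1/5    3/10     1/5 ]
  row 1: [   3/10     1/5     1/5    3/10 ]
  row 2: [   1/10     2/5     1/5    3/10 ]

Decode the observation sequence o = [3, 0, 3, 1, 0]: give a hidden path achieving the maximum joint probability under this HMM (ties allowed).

t=0: δ = [4.000e-02, 1.500e-01, 9.000e-02]  (obs o_0=3)
t=1: δ = [1.080e-02, 1.350e-02, 7.500e-03]  ψ = [2, 1, 1]  (obs o_1=0)
t=2: δ = [8.640e-04, 1.620e-03, 2.025e-03]  ψ = [0, 0, 1]  (obs o_2=3)
t=3: δ = [1.620e-04, 1.215e-04, 3.240e-04]  ψ = [2, 2, 1]  (obs o_3=1)
t=4: δ = [3.888e-05, 2.916e-05, 9.720e-06]  ψ = [2, 2, 2]  (obs o_4=0)
backtrack: best end state = 0; path = [2, 0, 1, 2, 0]

path = [2, 0, 1, 2, 0]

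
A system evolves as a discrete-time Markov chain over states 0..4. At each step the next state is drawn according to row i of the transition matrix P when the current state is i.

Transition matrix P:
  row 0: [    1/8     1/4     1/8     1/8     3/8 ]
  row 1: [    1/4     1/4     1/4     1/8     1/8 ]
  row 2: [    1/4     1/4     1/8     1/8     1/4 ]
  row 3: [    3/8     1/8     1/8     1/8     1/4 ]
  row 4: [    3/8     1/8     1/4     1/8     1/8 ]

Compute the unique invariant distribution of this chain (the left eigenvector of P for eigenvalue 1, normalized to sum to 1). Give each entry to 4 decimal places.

Balance equations π_j = Σ_i π_i·P[i][j]:
  π_0 = 1/8·π_0 + 1/4·π_1 + 1/4·π_2 + 3/8·π_3 + 3/8·π_4
  π_1 = 1/4·π_0 + 1/4·π_1 + 1/4·π_2 + 1/8·π_3 + 1/8·π_4
  π_2 = 1/8·π_0 + 1/4·π_1 + 1/8·π_2 + 1/8·π_3 + 1/4·π_4
  π_3 = 1/8·π_0 + 1/8·π_1 + 1/8·π_2 + 1/8·π_3 + 1/8·π_4
  normalize: π_0 + π_1 + π_2 + π_3 + π_4 = 1
Solving the linear system gives exactly π = [165/631, 1039/5048, 905/5048, 1/8, 1153/5048].

π = [0.2615, 0.2058, 0.1793, 0.1250, 0.2284]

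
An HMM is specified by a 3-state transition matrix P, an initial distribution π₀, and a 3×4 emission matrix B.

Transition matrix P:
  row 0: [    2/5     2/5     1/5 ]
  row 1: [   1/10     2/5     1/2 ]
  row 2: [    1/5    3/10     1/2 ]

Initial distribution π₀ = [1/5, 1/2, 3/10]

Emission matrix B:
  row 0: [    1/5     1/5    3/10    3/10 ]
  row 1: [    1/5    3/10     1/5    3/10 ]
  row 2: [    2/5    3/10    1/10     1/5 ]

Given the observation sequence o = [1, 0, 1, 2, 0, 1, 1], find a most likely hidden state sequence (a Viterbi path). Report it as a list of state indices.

t=0: δ = [4.000e-02, 1.500e-01, 9.000e-02]  (obs o_0=1)
t=1: δ = [3.600e-03, 1.200e-02, 3.000e-02]  ψ = [2, 1, 1]  (obs o_1=0)
t=2: δ = [1.200e-03, 2.700e-03, 4.500e-03]  ψ = [2, 2, 2]  (obs o_2=1)
t=3: δ = [2.700e-04, 2.700e-04, 2.250e-04]  ψ = [2, 2, 2]  (obs o_3=2)
t=4: δ = [2.160e-05, 2.160e-05, 5.400e-05]  ψ = [0, 0, 1]  (obs o_4=0)
t=5: δ = [2.160e-06, 4.860e-06, 8.100e-06]  ψ = [2, 2, 2]  (obs o_5=1)
t=6: δ = [3.240e-07, 7.290e-07, 1.215e-06]  ψ = [2, 2, 2]  (obs o_6=1)
backtrack: best end state = 2; path = [1, 2, 2, 1, 2, 2, 2]

path = [1, 2, 2, 1, 2, 2, 2]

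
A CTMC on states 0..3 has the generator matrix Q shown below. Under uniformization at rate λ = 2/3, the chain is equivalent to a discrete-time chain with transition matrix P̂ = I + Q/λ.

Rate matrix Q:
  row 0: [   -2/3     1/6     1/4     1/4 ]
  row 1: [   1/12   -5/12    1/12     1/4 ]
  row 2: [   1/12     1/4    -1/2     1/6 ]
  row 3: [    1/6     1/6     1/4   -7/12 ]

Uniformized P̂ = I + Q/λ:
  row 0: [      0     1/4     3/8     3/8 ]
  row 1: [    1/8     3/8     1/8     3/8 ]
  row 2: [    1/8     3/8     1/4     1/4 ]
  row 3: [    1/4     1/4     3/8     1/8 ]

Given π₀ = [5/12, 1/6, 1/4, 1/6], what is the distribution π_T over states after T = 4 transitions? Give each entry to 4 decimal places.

π = [0.1423, 0.3230, 0.2615, 0.2732]

t=0: π = [0.4167, 0.1667, 0.2500, 0.1667]
t=1: π = [0.0938, 0.3021, 0.3021, 0.3021]
t=2: π = [0.1510, 0.3255, 0.2617, 0.2617]
t=3: π = [0.1388, 0.3234, 0.2609, 0.2769]
t=4: π = [0.1423, 0.3230, 0.2615, 0.2732]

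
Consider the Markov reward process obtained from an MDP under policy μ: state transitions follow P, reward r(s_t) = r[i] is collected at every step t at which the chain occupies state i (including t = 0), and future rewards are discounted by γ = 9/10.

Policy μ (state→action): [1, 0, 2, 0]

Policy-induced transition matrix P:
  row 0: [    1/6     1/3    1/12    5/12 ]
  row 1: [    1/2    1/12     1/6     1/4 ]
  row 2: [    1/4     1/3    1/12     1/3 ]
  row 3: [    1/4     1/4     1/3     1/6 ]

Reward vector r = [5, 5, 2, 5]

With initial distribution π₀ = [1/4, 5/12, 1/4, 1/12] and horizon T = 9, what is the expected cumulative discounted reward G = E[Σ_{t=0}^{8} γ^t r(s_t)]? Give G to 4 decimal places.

G = 27.2645

t=0: π = [0.2500, 0.4167, 0.2500, 0.0833], E[r] = 4.2500, γ^t·E[r] = 4.250000, running G = 4.250000
t=1: π = [0.3333, 0.2222, 0.1389, 0.3056], E[r] = 4.5833, γ^t·E[r] = 4.125000, running G = 8.375000
t=2: π = [0.2778, 0.2523, 0.1782, 0.2917], E[r] = 4.4653, γ^t·E[r] = 3.616875, running G = 11.991875
t=3: π = [0.2899, 0.2459, 0.1773, 0.2868], E[r] = 4.4682, γ^t·E[r] = 3.257297, running G = 15.249172
t=4: π = [0.2873, 0.2479, 0.1755, 0.2892], E[r] = 4.4734, γ^t·E[r] = 2.934984, running G = 18.184156
t=5: π = [0.2880, 0.2472, 0.1763, 0.2884], E[r] = 4.4711, γ^t·E[r] = 2.640152, running G = 20.824309
t=6: π = [0.2878, 0.2475, 0.1760, 0.2887], E[r] = 4.4719, γ^t·E[r] = 2.376538, running G = 23.200846
t=7: π = [0.2879, 0.2474, 0.1761, 0.2886], E[r] = 4.4716, γ^t·E[r] = 2.138767, running G = 25.339614
t=8: π = [0.2879, 0.2474, 0.1761, 0.2886], E[r] = 4.4717, γ^t·E[r] = 1.924925, running G = 27.264539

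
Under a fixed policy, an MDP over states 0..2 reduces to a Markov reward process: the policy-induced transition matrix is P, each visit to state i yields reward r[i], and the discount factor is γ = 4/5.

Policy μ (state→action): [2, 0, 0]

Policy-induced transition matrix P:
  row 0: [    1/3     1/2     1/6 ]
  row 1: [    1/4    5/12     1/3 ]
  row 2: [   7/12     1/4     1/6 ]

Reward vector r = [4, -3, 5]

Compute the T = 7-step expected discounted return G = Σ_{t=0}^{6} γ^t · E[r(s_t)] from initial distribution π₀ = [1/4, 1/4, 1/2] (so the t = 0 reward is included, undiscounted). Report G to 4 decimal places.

G = 7.0511

t=0: π = [0.2500, 0.2500, 0.5000], E[r] = 2.7500, γ^t·E[r] = 2.750000, running G = 2.750000
t=1: π = [0.4375, 0.3542, 0.2083], E[r] = 1.7292, γ^t·E[r] = 1.383333, running G = 4.133333
t=2: π = [0.3559, 0.4184, 0.2257], E[r] = 1.2969, γ^t·E[r] = 0.830000, running G = 4.963333
t=3: π = [0.3549, 0.4087, 0.2364], E[r] = 1.3754, γ^t·E[r] = 0.704222, running G = 5.667556
t=4: π = [0.3584, 0.4068, 0.2348], E[r] = 1.3869, γ^t·E[r] = 0.568074, running G = 6.235630
t=5: π = [0.3581, 0.4074, 0.2345], E[r] = 1.3827, γ^t·E[r] = 0.453074, running G = 6.688703
t=6: π = [0.3580, 0.4074, 0.2346], E[r] = 1.3825, γ^t·E[r] = 0.362426, running G = 7.051129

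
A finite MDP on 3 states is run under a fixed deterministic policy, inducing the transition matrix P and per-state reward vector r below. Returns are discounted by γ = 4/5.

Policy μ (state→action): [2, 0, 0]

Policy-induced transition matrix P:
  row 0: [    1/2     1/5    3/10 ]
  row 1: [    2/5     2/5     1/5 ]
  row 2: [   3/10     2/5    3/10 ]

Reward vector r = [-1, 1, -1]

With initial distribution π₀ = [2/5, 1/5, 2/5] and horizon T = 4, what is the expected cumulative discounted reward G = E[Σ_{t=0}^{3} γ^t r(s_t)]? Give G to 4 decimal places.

t=0: π = [0.4000, 0.2000, 0.4000], E[r] = -0.6000, γ^t·E[r] = -0.600000, running G = -0.600000
t=1: π = [0.4000, 0.3200, 0.2800], E[r] = -0.3600, γ^t·E[r] = -0.288000, running G = -0.888000
t=2: π = [0.4120, 0.3200, 0.2680], E[r] = -0.3600, γ^t·E[r] = -0.230400, running G = -1.118400
t=3: π = [0.4144, 0.3176, 0.2680], E[r] = -0.3648, γ^t·E[r] = -0.186778, running G = -1.305178

G = -1.3052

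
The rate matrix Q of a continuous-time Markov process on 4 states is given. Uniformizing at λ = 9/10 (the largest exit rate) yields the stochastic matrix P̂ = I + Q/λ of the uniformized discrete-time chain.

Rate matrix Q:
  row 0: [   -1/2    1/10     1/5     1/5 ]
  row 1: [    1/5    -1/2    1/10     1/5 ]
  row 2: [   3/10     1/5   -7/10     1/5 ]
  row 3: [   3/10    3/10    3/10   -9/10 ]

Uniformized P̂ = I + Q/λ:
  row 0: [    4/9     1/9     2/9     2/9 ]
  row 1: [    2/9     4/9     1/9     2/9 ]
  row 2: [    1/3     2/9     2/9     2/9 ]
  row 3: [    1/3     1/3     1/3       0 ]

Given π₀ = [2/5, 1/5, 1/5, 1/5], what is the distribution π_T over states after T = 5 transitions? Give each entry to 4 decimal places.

π = [0.3422, 0.2627, 0.2133, 0.1818]

t=0: π = [0.4000, 0.2000, 0.2000, 0.2000]
t=1: π = [0.3556, 0.2444, 0.2222, 0.1778]
t=2: π = [0.3457, 0.2568, 0.2148, 0.1827]
t=3: π = [0.3432, 0.2612, 0.2140, 0.1816]
t=4: π = [0.3424, 0.2623, 0.2134, 0.1819]
t=5: π = [0.3422, 0.2627, 0.2133, 0.1818]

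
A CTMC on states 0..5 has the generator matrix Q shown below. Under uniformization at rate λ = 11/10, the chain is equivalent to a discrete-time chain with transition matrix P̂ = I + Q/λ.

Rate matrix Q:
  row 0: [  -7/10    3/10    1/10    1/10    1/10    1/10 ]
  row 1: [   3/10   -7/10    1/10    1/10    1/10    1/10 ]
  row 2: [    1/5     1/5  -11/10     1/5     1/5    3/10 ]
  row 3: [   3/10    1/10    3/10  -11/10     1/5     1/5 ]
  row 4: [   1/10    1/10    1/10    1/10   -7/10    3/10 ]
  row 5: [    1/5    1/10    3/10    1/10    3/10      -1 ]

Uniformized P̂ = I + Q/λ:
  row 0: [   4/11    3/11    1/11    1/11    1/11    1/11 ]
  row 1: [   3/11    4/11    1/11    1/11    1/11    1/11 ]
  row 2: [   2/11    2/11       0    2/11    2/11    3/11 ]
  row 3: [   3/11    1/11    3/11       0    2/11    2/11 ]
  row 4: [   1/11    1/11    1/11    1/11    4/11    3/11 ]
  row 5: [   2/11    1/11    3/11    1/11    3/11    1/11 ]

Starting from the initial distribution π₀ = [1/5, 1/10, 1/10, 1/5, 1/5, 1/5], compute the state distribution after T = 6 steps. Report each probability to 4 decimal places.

π = [0.2333, 0.1988, 0.1251, 0.0938, 0.1918, 0.1572]

t=0: π = [0.2000, 0.1000, 0.1000, 0.2000, 0.2000, 0.2000]
t=1: π = [0.2273, 0.1636, 0.1545, 0.0818, 0.2091, 0.1636]
t=2: π = [0.2264, 0.1909, 0.1215, 0.0975, 0.1992, 0.1645]
t=3: π = [0.2311, 0.1952, 0.1275, 0.0931, 0.1950, 0.1581]
t=4: π = [0.2323, 0.1978, 0.1250, 0.0940, 0.1929, 0.1580]
t=5: π = [0.2330, 0.1984, 0.1254, 0.0937, 0.1922, 0.1573]
t=6: π = [0.2333, 0.1988, 0.1251, 0.0938, 0.1918, 0.1572]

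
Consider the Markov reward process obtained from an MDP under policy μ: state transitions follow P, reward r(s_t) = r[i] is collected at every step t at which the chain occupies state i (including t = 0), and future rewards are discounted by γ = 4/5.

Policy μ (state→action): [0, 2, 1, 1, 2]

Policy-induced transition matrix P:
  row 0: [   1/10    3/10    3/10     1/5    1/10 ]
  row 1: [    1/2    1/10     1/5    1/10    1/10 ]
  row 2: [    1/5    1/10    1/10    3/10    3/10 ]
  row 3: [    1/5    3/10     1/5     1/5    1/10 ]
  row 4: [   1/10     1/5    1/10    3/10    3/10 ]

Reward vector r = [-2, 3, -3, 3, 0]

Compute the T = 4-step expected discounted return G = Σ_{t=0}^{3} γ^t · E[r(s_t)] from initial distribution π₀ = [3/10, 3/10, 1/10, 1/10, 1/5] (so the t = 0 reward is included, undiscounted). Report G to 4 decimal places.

t=0: π = [0.3000, 0.3000, 0.1000, 0.1000, 0.2000], E[r] = 0.3000, γ^t·E[r] = 0.300000, running G = 0.300000
t=1: π = [0.2400, 0.2000, 0.2000, 0.2000, 0.1600], E[r] = 0.1200, γ^t·E[r] = 0.096000, running G = 0.396000
t=2: π = [0.2200, 0.2040, 0.1880, 0.2160, 0.1720], E[r] = 0.2560, γ^t·E[r] = 0.163840, running G = 0.559840
t=3: π = [0.2220, 0.2044, 0.1860, 0.2156, 0.1720], E[r] = 0.2580, γ^t·E[r] = 0.132096, running G = 0.691936

G = 0.6919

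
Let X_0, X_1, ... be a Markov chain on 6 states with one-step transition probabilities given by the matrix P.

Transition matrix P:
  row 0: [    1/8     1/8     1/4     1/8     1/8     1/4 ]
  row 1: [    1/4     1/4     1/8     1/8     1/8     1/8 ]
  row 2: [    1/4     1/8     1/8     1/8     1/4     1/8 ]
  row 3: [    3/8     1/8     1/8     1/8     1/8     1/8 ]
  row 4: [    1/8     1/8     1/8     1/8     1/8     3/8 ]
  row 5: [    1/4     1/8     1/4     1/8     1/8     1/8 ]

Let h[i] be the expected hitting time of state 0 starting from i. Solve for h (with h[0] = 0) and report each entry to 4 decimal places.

First-step conditioning: h[0] = 0; for i ≠ 0, h[i] = 1 + Σ_k P[i][k]·h[k].
  h[1] = 1 + 1/4·h[1] + 1/8·h[2] + 1/8·h[3] + 1/8·h[4] + 1/8·h[5]
  h[2] = 1 + 1/8·h[1] + 1/8·h[2] + 1/8·h[3] + 1/4·h[4] + 1/8·h[5]
  h[3] = 1 + 1/8·h[1] + 1/8·h[2] + 1/8·h[3] + 1/8·h[4] + 1/8·h[5]
  h[4] = 1 + 1/8·h[1] + 1/8·h[2] + 1/8·h[3] + 1/8·h[4] + 3/8·h[5]
  h[5] = 1 + 1/8·h[1] + 1/4·h[2] + 1/8·h[3] + 1/8·h[4] + 1/8·h[5]
Solving the 5×5 linear system over states ≠ 0 gives exactly h = [0, 16320/4043, 16576/4043, 14280/4043, 18368/4043, 16352/4043] (h[0] = 0 is the target).

h = [0.0000, 4.0366, 4.0999, 3.5320, 4.5432, 4.0445]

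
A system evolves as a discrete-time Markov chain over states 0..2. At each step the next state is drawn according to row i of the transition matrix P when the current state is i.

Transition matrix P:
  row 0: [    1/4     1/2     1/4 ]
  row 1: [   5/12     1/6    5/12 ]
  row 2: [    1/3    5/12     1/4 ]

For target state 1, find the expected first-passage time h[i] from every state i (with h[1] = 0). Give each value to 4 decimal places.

First-step conditioning: h[1] = 0; for i ≠ 1, h[i] = 1 + Σ_k P[i][k]·h[k].
  h[0] = 1 + 1/4·h[0] + 1/4·h[2]
  h[2] = 1 + 1/3·h[0] + 1/4·h[2]
Solving the 2×2 linear system over states ≠ 1 gives exactly h = [48/23, 0, 52/23] (h[1] = 0 is the target).

h = [2.0870, 0.0000, 2.2609]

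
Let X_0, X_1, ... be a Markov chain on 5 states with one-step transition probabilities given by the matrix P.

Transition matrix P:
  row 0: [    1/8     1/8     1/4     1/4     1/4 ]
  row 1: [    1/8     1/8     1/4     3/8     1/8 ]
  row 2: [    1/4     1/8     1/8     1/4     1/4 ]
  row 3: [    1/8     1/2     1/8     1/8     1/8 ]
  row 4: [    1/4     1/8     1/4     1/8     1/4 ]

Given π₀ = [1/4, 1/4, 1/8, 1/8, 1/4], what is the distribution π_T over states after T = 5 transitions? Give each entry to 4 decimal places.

π = [0.1742, 0.2087, 0.1975, 0.2237, 0.1959]

t=0: π = [0.2500, 0.2500, 0.1250, 0.1250, 0.2500]
t=1: π = [0.1719, 0.1719, 0.2188, 0.2344, 0.2031]
t=2: π = [0.1777, 0.2129, 0.1934, 0.2168, 0.1992]
t=3: π = [0.1741, 0.2063, 0.1987, 0.2246, 0.1963]
t=4: π = [0.1744, 0.2092, 0.1971, 0.2232, 0.1961]
t=5: π = [0.1742, 0.2087, 0.1975, 0.2237, 0.1959]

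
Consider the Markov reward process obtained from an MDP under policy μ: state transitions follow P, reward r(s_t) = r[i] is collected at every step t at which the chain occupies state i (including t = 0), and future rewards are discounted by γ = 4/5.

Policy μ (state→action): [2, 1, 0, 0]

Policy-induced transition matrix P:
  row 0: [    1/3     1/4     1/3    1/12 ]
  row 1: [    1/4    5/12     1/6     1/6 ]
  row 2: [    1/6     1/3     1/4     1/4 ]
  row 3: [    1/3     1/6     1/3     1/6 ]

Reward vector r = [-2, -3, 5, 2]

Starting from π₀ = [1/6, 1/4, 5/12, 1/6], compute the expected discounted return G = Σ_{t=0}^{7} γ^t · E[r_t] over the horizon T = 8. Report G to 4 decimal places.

G = 1.9441

t=0: π = [0.1667, 0.2500, 0.4167, 0.1667], E[r] = 1.3333, γ^t·E[r] = 1.333333, running G = 1.333333
t=1: π = [0.2431, 0.3125, 0.2569, 0.1875], E[r] = 0.2361, γ^t·E[r] = 0.188889, running G = 1.522222
t=2: π = [0.2645, 0.3079, 0.2598, 0.1678], E[r] = 0.1823, γ^t·E[r] = 0.116667, running G = 1.638889
t=3: π = [0.2644, 0.3090, 0.2604, 0.1663], E[r] = 0.1787, γ^t·E[r] = 0.091506, running G = 1.730395
t=4: π = [0.2642, 0.3093, 0.2601, 0.1663], E[r] = 0.1770, γ^t·E[r] = 0.072487, running G = 1.802882
t=5: π = [0.2642, 0.3094, 0.2601, 0.1663], E[r] = 0.1766, γ^t·E[r] = 0.057880, running G = 1.860762
t=6: π = [0.2642, 0.3094, 0.2601, 0.1663], E[r] = 0.1766, γ^t·E[r] = 0.046294, running G = 1.907056
t=7: π = [0.2642, 0.3094, 0.2601, 0.1663], E[r] = 0.1766, γ^t·E[r] = 0.037034, running G = 1.944090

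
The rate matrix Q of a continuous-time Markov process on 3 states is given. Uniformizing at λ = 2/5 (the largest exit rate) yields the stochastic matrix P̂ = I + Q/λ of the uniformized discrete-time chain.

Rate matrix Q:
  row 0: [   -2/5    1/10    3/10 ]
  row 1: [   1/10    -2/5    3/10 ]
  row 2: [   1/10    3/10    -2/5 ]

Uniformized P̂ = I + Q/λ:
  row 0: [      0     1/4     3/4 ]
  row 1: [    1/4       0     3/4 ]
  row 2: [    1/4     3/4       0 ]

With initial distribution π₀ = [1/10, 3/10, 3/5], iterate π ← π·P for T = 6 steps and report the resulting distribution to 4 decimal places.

t=0: π = [0.1000, 0.3000, 0.6000]
t=1: π = [0.2250, 0.4750, 0.3000]
t=2: π = [0.1938, 0.2813, 0.5250]
t=3: π = [0.2016, 0.4422, 0.3563]
t=4: π = [0.1996, 0.3176, 0.4828]
t=5: π = [0.2001, 0.4120, 0.3879]
t=6: π = [0.2000, 0.3409, 0.4591]

π = [0.2000, 0.3409, 0.4591]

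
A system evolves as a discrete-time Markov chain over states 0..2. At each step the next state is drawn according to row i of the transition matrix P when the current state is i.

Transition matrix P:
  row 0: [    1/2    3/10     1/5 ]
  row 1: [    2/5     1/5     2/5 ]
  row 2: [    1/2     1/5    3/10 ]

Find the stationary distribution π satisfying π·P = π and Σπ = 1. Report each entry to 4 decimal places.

π = [0.4752, 0.2475, 0.2772]

Balance equations π_j = Σ_i π_i·P[i][j]:
  π_0 = 1/2·π_0 + 2/5·π_1 + 1/2·π_2
  π_1 = 3/10·π_0 + 1/5·π_1 + 1/5·π_2
  normalize: π_0 + π_1 + π_2 = 1
Solving the linear system gives exactly π = [48/101, 25/101, 28/101].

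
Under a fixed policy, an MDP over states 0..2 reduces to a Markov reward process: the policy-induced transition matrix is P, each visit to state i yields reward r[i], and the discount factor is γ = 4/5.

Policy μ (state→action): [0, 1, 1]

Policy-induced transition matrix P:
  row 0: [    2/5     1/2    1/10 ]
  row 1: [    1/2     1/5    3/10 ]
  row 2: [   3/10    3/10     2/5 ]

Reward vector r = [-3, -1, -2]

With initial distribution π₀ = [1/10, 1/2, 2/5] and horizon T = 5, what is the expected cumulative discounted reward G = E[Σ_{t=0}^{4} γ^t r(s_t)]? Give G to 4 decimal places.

G = -6.5205

t=0: π = [0.1000, 0.5000, 0.4000], E[r] = -1.6000, γ^t·E[r] = -1.600000, running G = -1.600000
t=1: π = [0.4100, 0.2700, 0.3200], E[r] = -2.1400, γ^t·E[r] = -1.712000, running G = -3.312000
t=2: π = [0.3950, 0.3550, 0.2500], E[r] = -2.0400, γ^t·E[r] = -1.305600, running G = -4.617600
t=3: π = [0.4105, 0.3435, 0.2460], E[r] = -2.0670, γ^t·E[r] = -1.058304, running G = -5.675904
t=4: π = [0.4098, 0.3478, 0.2425], E[r] = -2.0620, γ^t·E[r] = -0.844595, running G = -6.520499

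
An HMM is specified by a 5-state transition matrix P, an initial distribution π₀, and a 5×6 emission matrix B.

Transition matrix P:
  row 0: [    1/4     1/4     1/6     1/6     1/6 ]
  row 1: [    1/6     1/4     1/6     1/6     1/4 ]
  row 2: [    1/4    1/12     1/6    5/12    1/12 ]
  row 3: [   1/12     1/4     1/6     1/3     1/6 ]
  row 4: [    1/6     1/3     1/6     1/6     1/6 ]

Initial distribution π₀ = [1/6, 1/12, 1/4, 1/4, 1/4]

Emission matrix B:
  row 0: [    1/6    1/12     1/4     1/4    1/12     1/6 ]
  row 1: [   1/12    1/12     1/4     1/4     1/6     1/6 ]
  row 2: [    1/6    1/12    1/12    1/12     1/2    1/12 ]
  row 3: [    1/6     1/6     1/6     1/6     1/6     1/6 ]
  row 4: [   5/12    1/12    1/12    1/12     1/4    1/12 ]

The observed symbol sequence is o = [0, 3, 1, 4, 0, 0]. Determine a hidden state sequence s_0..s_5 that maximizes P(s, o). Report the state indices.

path = [4, 1, 3, 2, 3, 4]

t=0: δ = [2.778e-02, 6.944e-03, 4.167e-02, 4.167e-02, 1.042e-01]  (obs o_0=0)
t=1: δ = [4.340e-03, 8.681e-03, 1.447e-03, 2.894e-03, 1.447e-03]  ψ = [4, 4, 4, 2, 4]  (obs o_1=3)
t=2: δ = [1.206e-04, 1.808e-04, 1.206e-04, 2.411e-04, 1.808e-04]  ψ = [1, 1, 1, 1, 1]  (obs o_2=1)
t=3: δ = [2.512e-06, 1.005e-05, 2.009e-05, 1.340e-05, 1.130e-05]  ψ = [0, 3, 3, 3, 1]  (obs o_3=4)
t=4: δ = [8.372e-07, 3.140e-07, 5.582e-07, 1.395e-06, 1.047e-06]  ψ = [2, 4, 2, 2, 1]  (obs o_4=0)
t=5: δ = [3.489e-08, 2.907e-08, 3.876e-08, 7.752e-08, 9.690e-08]  ψ = [0, 3, 3, 3, 3]  (obs o_5=0)
backtrack: best end state = 4; path = [4, 1, 3, 2, 3, 4]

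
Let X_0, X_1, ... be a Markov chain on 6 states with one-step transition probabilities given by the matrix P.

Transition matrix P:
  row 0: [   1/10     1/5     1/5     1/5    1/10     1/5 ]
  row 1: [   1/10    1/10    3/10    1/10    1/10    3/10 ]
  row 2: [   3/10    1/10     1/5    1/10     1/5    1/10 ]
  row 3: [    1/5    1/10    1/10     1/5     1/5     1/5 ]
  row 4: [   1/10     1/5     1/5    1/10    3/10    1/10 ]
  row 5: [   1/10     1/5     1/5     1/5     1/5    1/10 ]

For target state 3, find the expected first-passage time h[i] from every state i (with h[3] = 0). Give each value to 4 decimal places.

h = [6.8992, 7.5969, 7.5969, 0.0000, 7.7519, 6.9767]

First-step conditioning: h[3] = 0; for i ≠ 3, h[i] = 1 + Σ_k P[i][k]·h[k].
  h[0] = 1 + 1/10·h[0] + 1/5·h[1] + 1/5·h[2] + 1/10·h[4] + 1/5·h[5]
  h[1] = 1 + 1/10·h[0] + 1/10·h[1] + 3/10·h[2] + 1/10·h[4] + 3/10·h[5]
  h[2] = 1 + 3/10·h[0] + 1/10·h[1] + 1/5·h[2] + 1/5·h[4] + 1/10·h[5]
  h[4] = 1 + 1/10·h[0] + 1/5·h[1] + 1/5·h[2] + 3/10·h[4] + 1/10·h[5]
  h[5] = 1 + 1/10·h[0] + 1/5·h[1] + 1/5·h[2] + 1/5·h[4] + 1/10·h[5]
Solving the 5×5 linear system over states ≠ 3 gives exactly h = [890/129, 980/129, 980/129, 0, 1000/129, 300/43] (h[3] = 0 is the target).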